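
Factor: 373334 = 2^1* 13^1*83^1*173^1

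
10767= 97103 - 86336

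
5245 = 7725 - 2480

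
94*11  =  1034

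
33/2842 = 33/2842 = 0.01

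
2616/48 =54  +  1/2 = 54.50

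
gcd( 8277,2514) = 3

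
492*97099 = 47772708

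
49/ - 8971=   -  1 + 8922/8971 = - 0.01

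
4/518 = 2/259 = 0.01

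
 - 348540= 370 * ( - 942 )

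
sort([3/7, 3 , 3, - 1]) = [-1, 3/7,3,3] 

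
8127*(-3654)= - 29696058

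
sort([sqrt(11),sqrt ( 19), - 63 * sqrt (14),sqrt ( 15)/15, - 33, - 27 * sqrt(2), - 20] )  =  [ - 63*sqrt( 14), - 27 * sqrt(2 ),-33,-20,sqrt( 15)/15, sqrt(11), sqrt( 19)]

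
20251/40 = 506 + 11/40 = 506.27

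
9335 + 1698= 11033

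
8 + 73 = 81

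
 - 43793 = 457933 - 501726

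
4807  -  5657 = -850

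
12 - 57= -45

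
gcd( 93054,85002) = 6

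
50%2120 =50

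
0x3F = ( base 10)63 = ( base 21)30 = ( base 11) 58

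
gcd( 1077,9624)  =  3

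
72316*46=3326536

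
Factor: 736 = 2^5 * 23^1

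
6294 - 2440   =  3854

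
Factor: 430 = 2^1*5^1 *43^1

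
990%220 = 110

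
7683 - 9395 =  - 1712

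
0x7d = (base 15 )85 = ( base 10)125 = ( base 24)55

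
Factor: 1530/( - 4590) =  - 1/3  =  - 3^( - 1 ) 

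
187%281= 187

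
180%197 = 180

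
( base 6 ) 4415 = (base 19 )2FC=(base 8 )1773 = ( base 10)1019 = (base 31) 11R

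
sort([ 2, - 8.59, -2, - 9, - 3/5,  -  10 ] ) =[-10, - 9, - 8.59, - 2, - 3/5 , 2 ]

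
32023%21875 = 10148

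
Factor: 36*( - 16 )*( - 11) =6336=   2^6 *3^2 *11^1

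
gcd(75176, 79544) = 8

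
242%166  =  76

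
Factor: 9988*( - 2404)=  - 2^4*11^1*227^1 * 601^1=- 24011152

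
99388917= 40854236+58534681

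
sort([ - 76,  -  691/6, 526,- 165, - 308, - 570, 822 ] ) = [ - 570, - 308,-165 ,-691/6, - 76 , 526,822 ] 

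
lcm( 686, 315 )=30870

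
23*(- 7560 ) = -173880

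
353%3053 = 353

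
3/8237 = 3/8237 = 0.00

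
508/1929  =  508/1929 = 0.26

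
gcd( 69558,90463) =1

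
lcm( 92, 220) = 5060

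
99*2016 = 199584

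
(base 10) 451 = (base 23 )je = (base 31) EH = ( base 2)111000011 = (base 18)171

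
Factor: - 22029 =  - 3^1*7^1*1049^1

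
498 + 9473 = 9971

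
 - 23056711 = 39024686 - 62081397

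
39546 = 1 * 39546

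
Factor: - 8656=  - 2^4*541^1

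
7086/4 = 3543/2 = 1771.50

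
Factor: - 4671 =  - 3^3*173^1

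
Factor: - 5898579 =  - 3^1* 1291^1 * 1523^1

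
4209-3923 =286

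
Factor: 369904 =2^4*61^1*379^1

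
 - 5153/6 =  - 859 + 1/6=-858.83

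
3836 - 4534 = -698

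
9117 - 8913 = 204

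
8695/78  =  111 + 37/78 = 111.47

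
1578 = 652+926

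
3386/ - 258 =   -  1693/129  =  - 13.12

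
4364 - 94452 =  - 90088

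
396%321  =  75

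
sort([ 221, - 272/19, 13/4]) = [  -  272/19,13/4 , 221]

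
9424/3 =9424/3 = 3141.33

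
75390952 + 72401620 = 147792572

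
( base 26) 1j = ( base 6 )113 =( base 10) 45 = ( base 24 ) 1l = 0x2D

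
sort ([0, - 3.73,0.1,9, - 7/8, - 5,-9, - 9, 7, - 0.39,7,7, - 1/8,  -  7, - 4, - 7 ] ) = [ - 9,-9, - 7,  -  7, - 5, - 4,  -  3.73, - 7/8,- 0.39,-1/8, 0, 0.1,7,7, 7, 9]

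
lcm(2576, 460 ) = 12880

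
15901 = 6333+9568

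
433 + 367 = 800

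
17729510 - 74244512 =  - 56515002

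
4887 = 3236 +1651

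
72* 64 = 4608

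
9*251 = 2259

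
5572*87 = 484764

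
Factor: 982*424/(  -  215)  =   - 2^4*  5^(-1)*43^(-1 ) * 53^1 *491^1 = -416368/215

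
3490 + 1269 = 4759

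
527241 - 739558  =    -  212317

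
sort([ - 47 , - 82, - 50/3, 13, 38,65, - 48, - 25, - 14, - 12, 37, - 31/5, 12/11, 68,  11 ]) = [ - 82, - 48, - 47, - 25, - 50/3, - 14, - 12 ,-31/5, 12/11,11, 13, 37, 38, 65 , 68]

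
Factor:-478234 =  - 2^1*487^1 * 491^1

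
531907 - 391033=140874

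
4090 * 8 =32720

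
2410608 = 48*50221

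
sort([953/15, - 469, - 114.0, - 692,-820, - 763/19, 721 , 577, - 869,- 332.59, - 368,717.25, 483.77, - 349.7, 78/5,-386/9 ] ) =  [ - 869, - 820, - 692, - 469, - 368, - 349.7 , - 332.59, - 114.0, - 386/9,-763/19, 78/5, 953/15 , 483.77, 577, 717.25, 721] 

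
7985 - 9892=-1907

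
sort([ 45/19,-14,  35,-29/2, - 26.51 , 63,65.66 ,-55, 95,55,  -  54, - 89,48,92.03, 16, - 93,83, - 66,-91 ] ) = [ - 93, - 91, - 89, - 66,-55, - 54, - 26.51, - 29/2,-14,45/19, 16,35,48,55, 63,65.66, 83, 92.03,95]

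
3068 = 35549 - 32481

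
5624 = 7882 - 2258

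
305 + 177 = 482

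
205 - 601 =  - 396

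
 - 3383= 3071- 6454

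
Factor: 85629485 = 5^1*19^1*563^1*1601^1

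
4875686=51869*94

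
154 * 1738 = 267652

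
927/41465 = 927/41465 = 0.02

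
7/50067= 7/50067 = 0.00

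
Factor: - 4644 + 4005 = - 639=-3^2*71^1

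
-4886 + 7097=2211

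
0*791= 0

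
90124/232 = 388+27/58 = 388.47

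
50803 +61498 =112301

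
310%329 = 310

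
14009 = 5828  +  8181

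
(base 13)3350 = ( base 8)15773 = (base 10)7163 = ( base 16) 1BFB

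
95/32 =2+31/32 = 2.97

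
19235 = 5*3847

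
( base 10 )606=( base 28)li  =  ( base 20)1a6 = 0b1001011110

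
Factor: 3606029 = 7^1 * 19^2*1427^1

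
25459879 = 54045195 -28585316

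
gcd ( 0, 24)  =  24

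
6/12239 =6/12239 = 0.00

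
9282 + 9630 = 18912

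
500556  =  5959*84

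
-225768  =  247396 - 473164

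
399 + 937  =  1336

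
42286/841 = 50 + 236/841=50.28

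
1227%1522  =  1227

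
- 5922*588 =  - 3482136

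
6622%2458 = 1706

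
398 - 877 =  - 479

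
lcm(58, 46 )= 1334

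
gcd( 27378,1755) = 351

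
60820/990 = 61 + 43/99 = 61.43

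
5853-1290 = 4563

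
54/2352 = 9/392  =  0.02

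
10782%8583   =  2199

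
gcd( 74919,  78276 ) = 3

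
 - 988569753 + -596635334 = - 1585205087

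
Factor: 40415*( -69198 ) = - 2796637170  =  -2^1 * 3^1 * 5^1*19^1*59^1 * 137^1*607^1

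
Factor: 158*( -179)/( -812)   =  14141/406 = 2^( - 1 )*7^( - 1)*29^( - 1)*79^1*179^1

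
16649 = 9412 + 7237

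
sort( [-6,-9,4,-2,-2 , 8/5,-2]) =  [-9,  -  6,-2, -2 , - 2 , 8/5, 4]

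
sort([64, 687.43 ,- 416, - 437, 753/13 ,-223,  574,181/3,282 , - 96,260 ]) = [ - 437, - 416, - 223,-96 , 753/13,181/3,64, 260,282,574, 687.43]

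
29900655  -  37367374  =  -7466719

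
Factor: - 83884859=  - 83884859^1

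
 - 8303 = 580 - 8883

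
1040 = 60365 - 59325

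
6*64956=389736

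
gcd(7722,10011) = 3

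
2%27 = 2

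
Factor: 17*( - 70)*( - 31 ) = 36890 = 2^1*5^1*7^1*17^1* 31^1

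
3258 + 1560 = 4818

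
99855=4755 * 21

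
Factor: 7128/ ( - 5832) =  - 11/9 = -  3^(-2)*11^1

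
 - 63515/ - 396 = 63515/396=160.39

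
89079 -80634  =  8445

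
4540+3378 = 7918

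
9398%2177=690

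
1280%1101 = 179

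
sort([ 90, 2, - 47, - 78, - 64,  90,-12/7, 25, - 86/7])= [  -  78, - 64, -47, - 86/7,-12/7, 2, 25, 90, 90 ]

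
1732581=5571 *311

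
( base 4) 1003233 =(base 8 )10357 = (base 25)6NA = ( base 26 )6AJ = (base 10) 4335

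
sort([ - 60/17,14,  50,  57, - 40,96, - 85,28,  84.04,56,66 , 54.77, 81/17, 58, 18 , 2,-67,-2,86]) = [ - 85, - 67, - 40, - 60/17, - 2, 2, 81/17, 14, 18, 28,  50 , 54.77,56, 57 , 58, 66,84.04,86, 96] 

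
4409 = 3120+1289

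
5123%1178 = 411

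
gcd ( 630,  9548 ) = 14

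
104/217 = 104/217=0.48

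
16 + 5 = 21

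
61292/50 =1225 + 21/25 = 1225.84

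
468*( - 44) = - 20592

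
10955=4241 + 6714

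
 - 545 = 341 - 886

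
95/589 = 5/31 = 0.16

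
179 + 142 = 321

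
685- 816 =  - 131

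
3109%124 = 9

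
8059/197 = 40+179/197   =  40.91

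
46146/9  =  15382/3= 5127.33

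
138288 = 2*69144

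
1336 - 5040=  - 3704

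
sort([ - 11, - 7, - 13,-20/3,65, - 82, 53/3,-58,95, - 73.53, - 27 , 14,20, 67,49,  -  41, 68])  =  [ - 82, - 73.53,  -  58,  -  41, - 27, - 13,-11, - 7, - 20/3,14, 53/3,  20,49, 65, 67, 68,95]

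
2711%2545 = 166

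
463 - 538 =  - 75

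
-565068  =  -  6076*93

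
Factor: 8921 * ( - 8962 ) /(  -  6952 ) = 2^ (-2)*79^ ( - 1)*811^1 * 4481^1 = 3634091/316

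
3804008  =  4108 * 926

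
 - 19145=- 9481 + - 9664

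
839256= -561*( - 1496 )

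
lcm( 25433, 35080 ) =1017320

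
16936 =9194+7742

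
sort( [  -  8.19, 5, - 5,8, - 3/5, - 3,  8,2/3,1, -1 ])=[ - 8.19,- 5, - 3, -1,-3/5,2/3,1, 5, 8, 8 ] 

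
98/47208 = 7/3372 = 0.00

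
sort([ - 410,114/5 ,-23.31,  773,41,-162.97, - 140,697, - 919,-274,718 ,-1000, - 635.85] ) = [-1000,-919, - 635.85,-410, - 274, - 162.97, - 140, - 23.31,114/5,41,697,718,773 ]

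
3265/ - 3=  -1089 + 2/3  =  - 1088.33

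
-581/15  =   - 581/15 = - 38.73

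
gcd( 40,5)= 5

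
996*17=16932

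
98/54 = 1+22/27 = 1.81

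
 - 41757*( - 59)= 2463663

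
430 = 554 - 124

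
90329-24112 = 66217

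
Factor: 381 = 3^1*127^1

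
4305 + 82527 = 86832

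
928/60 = 232/15 = 15.47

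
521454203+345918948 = 867373151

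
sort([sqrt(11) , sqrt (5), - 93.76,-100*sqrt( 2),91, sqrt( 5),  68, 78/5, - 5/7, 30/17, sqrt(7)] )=[ - 100*sqrt( 2), - 93.76, - 5/7 , 30/17,  sqrt( 5 ),  sqrt( 5 ), sqrt(7 ), sqrt(11),78/5, 68, 91]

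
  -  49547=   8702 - 58249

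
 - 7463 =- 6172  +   - 1291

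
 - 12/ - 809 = 12/809 =0.01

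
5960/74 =80 + 20/37 = 80.54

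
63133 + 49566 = 112699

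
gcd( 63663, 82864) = 1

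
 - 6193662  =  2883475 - 9077137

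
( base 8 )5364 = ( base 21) 67B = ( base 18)8be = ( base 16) AF4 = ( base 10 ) 2804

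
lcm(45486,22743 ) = 45486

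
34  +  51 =85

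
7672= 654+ 7018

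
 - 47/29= - 2  +  11/29  =  - 1.62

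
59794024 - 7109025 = 52684999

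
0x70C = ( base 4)130030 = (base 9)2424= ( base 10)1804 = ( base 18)5A4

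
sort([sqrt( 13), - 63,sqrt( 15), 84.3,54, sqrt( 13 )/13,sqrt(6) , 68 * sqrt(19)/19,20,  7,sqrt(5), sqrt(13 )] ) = [ - 63,sqrt( 13 ) /13,sqrt( 5),  sqrt( 6), sqrt(13),  sqrt(13 ),  sqrt(15),7, 68*sqrt(19 )/19,20 , 54,84.3]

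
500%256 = 244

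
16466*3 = 49398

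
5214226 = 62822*83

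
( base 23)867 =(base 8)10431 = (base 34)3qp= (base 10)4377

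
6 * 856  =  5136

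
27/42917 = 27/42917 = 0.00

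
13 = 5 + 8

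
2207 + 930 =3137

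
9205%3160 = 2885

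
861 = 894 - 33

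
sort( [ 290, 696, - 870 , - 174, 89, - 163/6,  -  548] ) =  [ - 870, - 548, - 174,  -  163/6,89,  290, 696 ] 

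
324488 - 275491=48997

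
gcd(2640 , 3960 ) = 1320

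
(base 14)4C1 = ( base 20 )27D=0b1110111001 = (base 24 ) 1fh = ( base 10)953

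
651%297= 57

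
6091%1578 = 1357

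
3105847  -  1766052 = 1339795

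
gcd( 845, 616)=1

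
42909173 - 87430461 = -44521288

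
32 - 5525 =- 5493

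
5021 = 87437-82416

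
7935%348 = 279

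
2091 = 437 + 1654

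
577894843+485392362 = 1063287205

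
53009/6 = 53009/6 =8834.83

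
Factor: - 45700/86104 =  - 2^( - 1) *5^2 * 47^( - 1 )* 229^(  -  1)*457^1 = -  11425/21526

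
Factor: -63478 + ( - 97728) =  - 2^1  *80603^1 = - 161206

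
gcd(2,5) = 1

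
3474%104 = 42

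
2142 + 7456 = 9598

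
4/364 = 1/91 = 0.01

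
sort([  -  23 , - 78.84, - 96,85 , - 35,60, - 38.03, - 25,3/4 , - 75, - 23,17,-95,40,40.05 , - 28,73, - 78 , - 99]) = [ - 99, - 96 , -95, - 78.84,-78, - 75 ,-38.03,-35, - 28, - 25,-23 , - 23, 3/4, 17, 40,40.05,60,73,85]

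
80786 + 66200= 146986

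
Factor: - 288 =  - 2^5  *  3^2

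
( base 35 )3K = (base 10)125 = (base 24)55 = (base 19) 6B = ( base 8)175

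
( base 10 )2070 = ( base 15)930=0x816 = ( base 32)20m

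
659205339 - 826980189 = - 167774850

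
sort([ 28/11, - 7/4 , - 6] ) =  [ - 6, - 7/4, 28/11]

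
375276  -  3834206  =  -3458930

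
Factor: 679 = 7^1 * 97^1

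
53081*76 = 4034156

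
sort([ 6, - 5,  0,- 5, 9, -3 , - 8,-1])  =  [ - 8, - 5, - 5,-3,-1, 0, 6,9]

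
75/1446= 25/482  =  0.05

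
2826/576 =4 + 29/32 = 4.91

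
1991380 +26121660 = 28113040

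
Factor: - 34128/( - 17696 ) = 2^( - 1) * 3^3* 7^ ( - 1) = 27/14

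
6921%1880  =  1281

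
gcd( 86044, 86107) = 7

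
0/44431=0  =  0.00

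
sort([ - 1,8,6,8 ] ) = [ - 1,6, 8, 8] 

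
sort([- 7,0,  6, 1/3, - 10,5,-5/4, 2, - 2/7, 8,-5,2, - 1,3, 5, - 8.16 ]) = [-10, - 8.16, - 7,  -  5,  -  5/4, - 1 ,  -  2/7,0,1/3,2,  2,3, 5,5,6,8]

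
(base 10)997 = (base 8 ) 1745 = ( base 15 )467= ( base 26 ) 1c9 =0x3e5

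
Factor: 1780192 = 2^5*55631^1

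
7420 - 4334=3086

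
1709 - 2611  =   - 902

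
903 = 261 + 642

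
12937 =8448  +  4489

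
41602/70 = 594 +11/35 = 594.31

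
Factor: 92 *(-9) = -2^2 * 3^2*23^1 = - 828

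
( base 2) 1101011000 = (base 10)856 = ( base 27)14j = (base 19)271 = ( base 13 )50B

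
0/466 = 0=0.00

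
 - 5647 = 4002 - 9649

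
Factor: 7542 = 2^1*3^2 * 419^1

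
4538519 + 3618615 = 8157134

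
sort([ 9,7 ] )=[7,  9] 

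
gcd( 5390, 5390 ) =5390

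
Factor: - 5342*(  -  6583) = 35166386  =  2^1*29^1*227^1*2671^1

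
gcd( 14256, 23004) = 324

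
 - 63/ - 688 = 63/688  =  0.09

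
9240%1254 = 462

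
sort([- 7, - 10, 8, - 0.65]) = [-10,- 7, - 0.65, 8 ] 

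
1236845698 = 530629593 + 706216105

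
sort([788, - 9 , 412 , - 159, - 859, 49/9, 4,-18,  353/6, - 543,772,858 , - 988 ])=[ -988  , - 859, - 543,  -  159, - 18 , - 9,4, 49/9, 353/6 , 412, 772,788, 858]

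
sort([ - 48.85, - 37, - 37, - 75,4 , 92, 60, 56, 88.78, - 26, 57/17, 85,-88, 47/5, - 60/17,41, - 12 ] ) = [ - 88, - 75, - 48.85, - 37, - 37, - 26,-12, - 60/17, 57/17, 4,  47/5, 41,56,  60, 85, 88.78,92 ] 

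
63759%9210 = 8499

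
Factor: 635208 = 2^3 * 3^1*7^1*19^1*199^1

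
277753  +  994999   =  1272752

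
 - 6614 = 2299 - 8913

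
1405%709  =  696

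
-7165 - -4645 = -2520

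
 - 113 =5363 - 5476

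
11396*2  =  22792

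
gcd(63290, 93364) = 2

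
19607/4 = 19607/4  =  4901.75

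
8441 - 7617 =824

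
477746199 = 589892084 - 112145885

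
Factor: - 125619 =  - 3^1*13^1*3221^1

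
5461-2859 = 2602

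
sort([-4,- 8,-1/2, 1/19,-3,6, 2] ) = [ - 8,-4, - 3, -1/2,1/19,2,6]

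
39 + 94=133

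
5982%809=319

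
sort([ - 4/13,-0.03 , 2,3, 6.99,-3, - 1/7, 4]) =[-3, - 4/13,-1/7, - 0.03,  2,3,4,6.99 ] 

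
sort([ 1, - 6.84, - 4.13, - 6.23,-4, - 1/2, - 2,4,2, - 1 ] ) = [ - 6.84, - 6.23, - 4.13, - 4, - 2, - 1 , - 1/2,1,2 , 4]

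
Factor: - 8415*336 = -2827440=- 2^4 * 3^3 * 5^1*7^1 * 11^1 *17^1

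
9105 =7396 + 1709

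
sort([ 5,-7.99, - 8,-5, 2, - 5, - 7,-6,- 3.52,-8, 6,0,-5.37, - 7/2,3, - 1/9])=[ -8 , - 8, - 7.99, - 7, - 6, - 5.37, - 5, - 5, - 3.52,-7/2, - 1/9, 0, 2,3,5,6]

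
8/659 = 8/659 = 0.01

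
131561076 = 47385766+84175310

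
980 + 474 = 1454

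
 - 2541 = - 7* 363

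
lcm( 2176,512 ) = 8704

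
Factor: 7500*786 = 2^3* 3^2*5^4*131^1 = 5895000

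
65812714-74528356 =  - 8715642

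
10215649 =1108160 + 9107489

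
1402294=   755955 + 646339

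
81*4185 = 338985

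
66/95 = 66/95= 0.69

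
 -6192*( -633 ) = 3919536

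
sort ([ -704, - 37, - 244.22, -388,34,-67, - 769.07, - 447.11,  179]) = [ - 769.07,  -  704,- 447.11, - 388,  -  244.22, - 67,-37,34,179]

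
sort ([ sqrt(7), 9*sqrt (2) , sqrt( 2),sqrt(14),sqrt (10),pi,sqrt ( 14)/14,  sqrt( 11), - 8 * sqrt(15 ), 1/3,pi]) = [ - 8 * sqrt(15 ), sqrt ( 14 ) /14,1/3,sqrt ( 2 ),sqrt( 7),pi , pi, sqrt( 10 ),sqrt( 11),sqrt( 14),  9*sqrt( 2)]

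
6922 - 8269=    - 1347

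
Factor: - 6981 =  - 3^1 * 13^1*179^1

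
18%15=3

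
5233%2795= 2438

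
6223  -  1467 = 4756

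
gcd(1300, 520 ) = 260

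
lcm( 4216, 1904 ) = 59024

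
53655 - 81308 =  - 27653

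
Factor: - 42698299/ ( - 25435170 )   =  2^(  -  1)*3^( - 2)*5^ (-1) * 7^1*41^( - 1)*61^( - 1)*113^(-1)*2393^1*2549^1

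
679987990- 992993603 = - 313005613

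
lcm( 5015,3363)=285855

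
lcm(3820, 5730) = 11460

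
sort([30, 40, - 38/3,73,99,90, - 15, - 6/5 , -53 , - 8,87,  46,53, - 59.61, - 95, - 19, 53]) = [ - 95, - 59.61, - 53, - 19, - 15, - 38/3, - 8,-6/5, 30, 40, 46 , 53 , 53, 73, 87, 90, 99] 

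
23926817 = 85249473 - 61322656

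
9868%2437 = 120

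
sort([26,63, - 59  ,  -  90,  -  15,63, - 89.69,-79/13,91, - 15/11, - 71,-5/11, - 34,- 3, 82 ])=[ - 90 ,  -  89.69, - 71 ,  -  59, - 34,  -  15,-79/13,-3, - 15/11,-5/11,  26, 63, 63, 82, 91 ] 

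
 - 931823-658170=-1589993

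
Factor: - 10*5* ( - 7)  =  350 = 2^1*5^2*7^1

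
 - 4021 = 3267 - 7288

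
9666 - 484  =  9182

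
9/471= 3/157 = 0.02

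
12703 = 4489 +8214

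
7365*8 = 58920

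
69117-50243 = 18874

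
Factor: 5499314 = 2^1*401^1*6857^1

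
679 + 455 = 1134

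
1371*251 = 344121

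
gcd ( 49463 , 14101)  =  1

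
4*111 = 444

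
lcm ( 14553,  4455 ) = 218295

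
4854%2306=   242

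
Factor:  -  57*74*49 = -2^1*3^1*7^2*19^1*37^1= - 206682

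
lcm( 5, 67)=335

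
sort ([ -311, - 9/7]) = [ - 311 , - 9/7]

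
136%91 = 45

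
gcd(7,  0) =7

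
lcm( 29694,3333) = 326634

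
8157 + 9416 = 17573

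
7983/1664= 7983/1664 = 4.80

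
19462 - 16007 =3455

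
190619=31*6149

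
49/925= 49/925 = 0.05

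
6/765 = 2/255=0.01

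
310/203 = 1  +  107/203=1.53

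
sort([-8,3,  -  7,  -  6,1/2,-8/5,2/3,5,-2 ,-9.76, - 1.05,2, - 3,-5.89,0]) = [-9.76,-8, - 7, - 6,  -  5.89,-3,-2, -8/5, - 1.05,0,1/2,2/3, 2, 3,5] 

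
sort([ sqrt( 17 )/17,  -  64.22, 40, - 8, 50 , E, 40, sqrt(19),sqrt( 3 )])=[-64.22, - 8,sqrt( 17)/17,  sqrt( 3),  E,sqrt( 19),  40, 40, 50]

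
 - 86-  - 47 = -39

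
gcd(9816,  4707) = 3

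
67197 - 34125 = 33072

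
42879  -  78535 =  - 35656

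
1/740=1/740 = 0.00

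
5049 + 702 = 5751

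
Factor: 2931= 3^1*977^1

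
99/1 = 99 = 99.00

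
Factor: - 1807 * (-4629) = 8364603 = 3^1 * 13^1 * 139^1*1543^1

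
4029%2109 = 1920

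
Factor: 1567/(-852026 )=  - 2^( - 1 )*7^(  -  1 )*1567^1*60859^ ( -1) 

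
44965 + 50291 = 95256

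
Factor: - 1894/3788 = - 1/2 = - 2^(-1) 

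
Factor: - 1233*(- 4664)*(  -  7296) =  - 41957194752 = -2^10*3^3*11^1*19^1*53^1*137^1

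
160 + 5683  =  5843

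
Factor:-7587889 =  - 1721^1*4409^1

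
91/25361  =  13/3623 =0.00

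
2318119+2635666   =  4953785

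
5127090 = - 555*( - 9238)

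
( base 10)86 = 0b1010110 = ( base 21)42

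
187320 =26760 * 7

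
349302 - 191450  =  157852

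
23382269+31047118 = 54429387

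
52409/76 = 52409/76  =  689.59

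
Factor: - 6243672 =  - 2^3 * 3^1*23^1*11311^1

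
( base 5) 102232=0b110101110010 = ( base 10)3442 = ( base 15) 1047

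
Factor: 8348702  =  2^1* 4174351^1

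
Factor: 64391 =19^1*3389^1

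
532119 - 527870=4249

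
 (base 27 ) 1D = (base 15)2a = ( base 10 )40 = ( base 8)50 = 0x28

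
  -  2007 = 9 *( - 223 ) 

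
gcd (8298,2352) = 6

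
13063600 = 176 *74225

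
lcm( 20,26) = 260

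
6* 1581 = 9486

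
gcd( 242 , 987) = 1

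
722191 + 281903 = 1004094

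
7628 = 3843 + 3785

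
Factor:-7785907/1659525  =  -3^(  -  1)*5^( - 2 )* 7^(-1)*29^( - 1 )*109^( - 1 ) * 7785907^1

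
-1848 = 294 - 2142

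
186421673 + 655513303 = 841934976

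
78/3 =26 = 26.00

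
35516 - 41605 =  - 6089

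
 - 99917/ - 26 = 99917/26 = 3842.96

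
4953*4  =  19812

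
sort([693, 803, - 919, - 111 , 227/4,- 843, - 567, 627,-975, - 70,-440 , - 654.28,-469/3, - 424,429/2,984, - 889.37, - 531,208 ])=[ - 975, - 919, -889.37, - 843, - 654.28, - 567, - 531, - 440, - 424, - 469/3, - 111, - 70, 227/4,208,429/2, 627,  693, 803, 984 ] 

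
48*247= 11856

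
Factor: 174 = 2^1*3^1*29^1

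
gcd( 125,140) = 5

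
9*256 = 2304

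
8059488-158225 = 7901263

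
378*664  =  250992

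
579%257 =65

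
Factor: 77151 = 3^1*25717^1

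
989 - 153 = 836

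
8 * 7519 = 60152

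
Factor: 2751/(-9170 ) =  - 2^(-1)*3^1*5^( - 1 ) = - 3/10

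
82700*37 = 3059900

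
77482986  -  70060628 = 7422358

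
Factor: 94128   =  2^4*3^1*37^1*53^1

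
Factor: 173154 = 2^1*3^1 * 28859^1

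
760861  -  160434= 600427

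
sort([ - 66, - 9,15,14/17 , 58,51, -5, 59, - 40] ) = [-66, - 40,- 9, - 5,  14/17 , 15, 51, 58,59]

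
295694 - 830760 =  - 535066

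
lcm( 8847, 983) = 8847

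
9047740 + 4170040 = 13217780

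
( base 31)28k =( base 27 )303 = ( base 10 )2190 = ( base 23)435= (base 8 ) 4216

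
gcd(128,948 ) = 4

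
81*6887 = 557847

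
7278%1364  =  458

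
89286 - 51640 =37646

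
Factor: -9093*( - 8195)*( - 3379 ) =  - 251793399165 = - 3^1 * 5^1*7^1*11^1*31^1*109^1*149^1*433^1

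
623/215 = 2 + 193/215=2.90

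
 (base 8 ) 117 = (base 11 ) 72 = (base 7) 142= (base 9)87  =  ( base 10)79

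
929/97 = 9 +56/97 = 9.58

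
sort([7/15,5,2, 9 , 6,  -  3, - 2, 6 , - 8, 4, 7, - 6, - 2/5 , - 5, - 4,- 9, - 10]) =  [ - 10,-9,-8, -6, - 5,- 4, - 3, - 2, - 2/5, 7/15,2, 4,5,  6, 6, 7, 9]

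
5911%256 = 23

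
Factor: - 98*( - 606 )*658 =39077304 = 2^3*3^1* 7^3*47^1*101^1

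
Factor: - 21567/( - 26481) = 79/97  =  79^1 * 97^( - 1 )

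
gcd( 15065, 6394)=23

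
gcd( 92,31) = 1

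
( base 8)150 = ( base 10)104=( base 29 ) 3H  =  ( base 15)6E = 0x68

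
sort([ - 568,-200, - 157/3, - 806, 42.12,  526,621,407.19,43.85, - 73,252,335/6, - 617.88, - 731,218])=[ - 806, - 731,-617.88,  -  568, - 200, - 73, - 157/3, 42.12, 43.85, 335/6,218, 252,407.19,526, 621]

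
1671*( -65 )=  - 108615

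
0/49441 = 0 = 0.00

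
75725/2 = 75725/2 = 37862.50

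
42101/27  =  1559+8/27=1559.30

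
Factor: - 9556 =  -  2^2*2389^1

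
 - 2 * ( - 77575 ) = 155150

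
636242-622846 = 13396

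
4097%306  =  119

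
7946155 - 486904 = 7459251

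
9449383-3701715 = 5747668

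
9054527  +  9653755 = 18708282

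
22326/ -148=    - 11163/74  =  - 150.85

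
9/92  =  9/92 = 0.10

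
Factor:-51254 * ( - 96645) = 4953442830 = 2^1*3^1*5^1 * 7^2 * 17^1*379^1*523^1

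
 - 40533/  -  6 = 6755 + 1/2  =  6755.50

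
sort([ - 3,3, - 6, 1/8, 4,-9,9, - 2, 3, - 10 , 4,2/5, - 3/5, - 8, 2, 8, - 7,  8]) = [ - 10, - 9,  -  8,-7, - 6, - 3, - 2, - 3/5,1/8 , 2/5 , 2, 3,3,  4, 4 , 8,  8, 9]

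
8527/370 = 8527/370 = 23.05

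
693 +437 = 1130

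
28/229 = 28/229 = 0.12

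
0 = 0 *11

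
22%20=2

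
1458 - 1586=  -128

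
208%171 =37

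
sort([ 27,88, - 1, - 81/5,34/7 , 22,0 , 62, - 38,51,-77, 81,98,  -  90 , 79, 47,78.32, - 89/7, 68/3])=[ - 90 ,-77, - 38, - 81/5, - 89/7, - 1, 0, 34/7, 22,68/3, 27, 47,51, 62, 78.32,  79,81,88,98 ] 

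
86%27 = 5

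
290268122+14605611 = 304873733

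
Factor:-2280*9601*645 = - 2^3 * 3^2*5^2*19^1* 43^1*9601^1 = -  14119230600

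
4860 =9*540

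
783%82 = 45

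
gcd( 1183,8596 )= 7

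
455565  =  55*8283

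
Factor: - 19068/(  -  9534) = 2 = 2^1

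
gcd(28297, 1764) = 1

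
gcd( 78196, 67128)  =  4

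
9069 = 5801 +3268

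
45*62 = 2790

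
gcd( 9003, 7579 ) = 1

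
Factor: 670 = 2^1*5^1*67^1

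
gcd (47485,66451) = 1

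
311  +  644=955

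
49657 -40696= 8961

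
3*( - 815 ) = -2445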